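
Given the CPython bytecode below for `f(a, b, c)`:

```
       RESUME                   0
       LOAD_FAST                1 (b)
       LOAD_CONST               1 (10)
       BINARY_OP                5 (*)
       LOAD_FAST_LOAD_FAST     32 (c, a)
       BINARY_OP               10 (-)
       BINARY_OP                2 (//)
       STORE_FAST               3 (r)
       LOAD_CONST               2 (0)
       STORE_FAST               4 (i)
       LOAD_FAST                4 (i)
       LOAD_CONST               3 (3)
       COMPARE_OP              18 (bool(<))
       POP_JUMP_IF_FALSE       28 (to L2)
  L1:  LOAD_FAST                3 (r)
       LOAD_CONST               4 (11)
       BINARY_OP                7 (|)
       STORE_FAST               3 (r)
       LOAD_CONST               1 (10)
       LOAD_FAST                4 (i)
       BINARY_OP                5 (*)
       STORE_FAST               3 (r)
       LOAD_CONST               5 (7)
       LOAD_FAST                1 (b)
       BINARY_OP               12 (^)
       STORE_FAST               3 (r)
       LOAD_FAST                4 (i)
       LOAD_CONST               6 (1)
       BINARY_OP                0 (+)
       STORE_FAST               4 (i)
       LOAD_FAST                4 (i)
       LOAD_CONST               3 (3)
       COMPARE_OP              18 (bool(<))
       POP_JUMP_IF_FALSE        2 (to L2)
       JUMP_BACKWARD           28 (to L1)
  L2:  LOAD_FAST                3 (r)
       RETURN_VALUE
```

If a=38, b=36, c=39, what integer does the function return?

35

LOAD_FAST b → push 36
LOAD_CONST → push 10
BINARY_OP * → 36 * 10 = 360
LOAD_FAST_LOAD_FAST c,a → push 39,38
BINARY_OP - → 39 - 38 = 1
BINARY_OP // → 360 // 1 = 360
STORE_FAST r → r=360
LOAD_CONST → push 0
STORE_FAST i → i=0
LOAD_FAST i → push 0
LOAD_CONST → push 3
COMPARE_OP bool(<) → 0 vs 3 = True
POP_JUMP_IF_FALSE → pop True; no jump
LOAD_FAST r → push 360
LOAD_CONST → push 11
BINARY_OP | → 360 | 11 = 363
STORE_FAST r → r=363
LOAD_CONST → push 10
LOAD_FAST i → push 0
BINARY_OP * → 10 * 0 = 0
STORE_FAST r → r=0
LOAD_CONST → push 7
LOAD_FAST b → push 36
BINARY_OP ^ → 7 ^ 36 = 35
STORE_FAST r → r=35
LOAD_FAST i → push 0
LOAD_CONST → push 1
BINARY_OP + → 0 + 1 = 1
STORE_FAST i → i=1
LOAD_FAST i → push 1
LOAD_CONST → push 3
COMPARE_OP bool(<) → 1 vs 3 = True
POP_JUMP_IF_FALSE → pop True; no jump
LOAD_FAST r → push 35
LOAD_CONST → push 11
BINARY_OP | → 35 | 11 = 43
STORE_FAST r → r=43
LOAD_CONST → push 10
LOAD_FAST i → push 1
BINARY_OP * → 10 * 1 = 10
STORE_FAST r → r=10
LOAD_CONST → push 7
LOAD_FAST b → push 36
BINARY_OP ^ → 7 ^ 36 = 35
STORE_FAST r → r=35
LOAD_FAST i → push 1
LOAD_CONST → push 1
BINARY_OP + → 1 + 1 = 2
STORE_FAST i → i=2
LOAD_FAST i → push 2
LOAD_CONST → push 3
COMPARE_OP bool(<) → 2 vs 3 = True
POP_JUMP_IF_FALSE → pop True; no jump
LOAD_FAST r → push 35
LOAD_CONST → push 11
BINARY_OP | → 35 | 11 = 43
STORE_FAST r → r=43
LOAD_CONST → push 10
LOAD_FAST i → push 2
BINARY_OP * → 10 * 2 = 20
STORE_FAST r → r=20
LOAD_CONST → push 7
LOAD_FAST b → push 36
BINARY_OP ^ → 7 ^ 36 = 35
STORE_FAST r → r=35
LOAD_FAST i → push 2
LOAD_CONST → push 1
BINARY_OP + → 2 + 1 = 3
STORE_FAST i → i=3
LOAD_FAST i → push 3
LOAD_CONST → push 3
COMPARE_OP bool(<) → 3 vs 3 = False
POP_JUMP_IF_FALSE → pop False; jump
LOAD_FAST r → push 35
RETURN_VALUE → return 35.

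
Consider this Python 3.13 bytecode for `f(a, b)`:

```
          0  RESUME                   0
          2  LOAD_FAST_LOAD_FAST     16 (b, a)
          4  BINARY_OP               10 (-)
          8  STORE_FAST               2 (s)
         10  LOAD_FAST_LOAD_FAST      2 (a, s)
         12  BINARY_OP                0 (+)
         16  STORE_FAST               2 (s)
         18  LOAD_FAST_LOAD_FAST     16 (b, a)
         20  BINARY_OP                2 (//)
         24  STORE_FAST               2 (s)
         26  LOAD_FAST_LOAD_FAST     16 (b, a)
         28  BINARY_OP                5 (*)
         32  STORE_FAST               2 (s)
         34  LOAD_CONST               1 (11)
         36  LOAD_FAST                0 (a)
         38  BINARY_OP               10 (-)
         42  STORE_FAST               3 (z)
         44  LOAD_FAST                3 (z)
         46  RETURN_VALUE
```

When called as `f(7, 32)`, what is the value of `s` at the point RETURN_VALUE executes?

224

LOAD_FAST_LOAD_FAST b,a → push 32,7. Stack: [32, 7]
BINARY_OP - → 32 - 7 = 25. Stack: [25]
STORE_FAST s → s=25. Stack: []
LOAD_FAST_LOAD_FAST a,s → push 7,25. Stack: [7, 25]
BINARY_OP + → 7 + 25 = 32. Stack: [32]
STORE_FAST s → s=32. Stack: []
LOAD_FAST_LOAD_FAST b,a → push 32,7. Stack: [32, 7]
BINARY_OP // → 32 // 7 = 4. Stack: [4]
STORE_FAST s → s=4. Stack: []
LOAD_FAST_LOAD_FAST b,a → push 32,7. Stack: [32, 7]
BINARY_OP * → 32 * 7 = 224. Stack: [224]
STORE_FAST s → s=224. Stack: []
LOAD_CONST → push 11. Stack: [11]
LOAD_FAST a → push 7. Stack: [11, 7]
BINARY_OP - → 11 - 7 = 4. Stack: [4]
STORE_FAST z → z=4. Stack: []
LOAD_FAST z → push 4. Stack: [4]
RETURN_VALUE → return 4.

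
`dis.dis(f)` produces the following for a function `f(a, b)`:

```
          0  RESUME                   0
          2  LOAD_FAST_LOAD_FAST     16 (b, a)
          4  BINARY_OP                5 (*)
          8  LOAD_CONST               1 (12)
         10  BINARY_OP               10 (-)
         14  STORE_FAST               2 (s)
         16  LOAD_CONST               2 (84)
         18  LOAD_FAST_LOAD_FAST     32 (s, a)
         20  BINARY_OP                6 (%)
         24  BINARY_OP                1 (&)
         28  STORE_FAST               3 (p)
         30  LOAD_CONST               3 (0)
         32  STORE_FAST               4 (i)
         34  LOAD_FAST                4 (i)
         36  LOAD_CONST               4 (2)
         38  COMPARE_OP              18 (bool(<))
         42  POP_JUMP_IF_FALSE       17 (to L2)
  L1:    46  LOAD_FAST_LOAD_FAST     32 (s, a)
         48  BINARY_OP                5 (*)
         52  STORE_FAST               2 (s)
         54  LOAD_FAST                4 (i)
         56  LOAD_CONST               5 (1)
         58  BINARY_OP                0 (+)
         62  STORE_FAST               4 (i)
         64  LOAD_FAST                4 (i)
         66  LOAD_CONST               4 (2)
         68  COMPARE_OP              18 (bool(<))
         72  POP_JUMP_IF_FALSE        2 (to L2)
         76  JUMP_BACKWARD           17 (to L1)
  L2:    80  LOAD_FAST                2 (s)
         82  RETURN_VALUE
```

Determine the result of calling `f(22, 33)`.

345576

LOAD_FAST_LOAD_FAST b,a → push 33,22. Stack: [33, 22]
BINARY_OP * → 33 * 22 = 726. Stack: [726]
LOAD_CONST → push 12. Stack: [726, 12]
BINARY_OP - → 726 - 12 = 714. Stack: [714]
STORE_FAST s → s=714. Stack: []
LOAD_CONST → push 84. Stack: [84]
LOAD_FAST_LOAD_FAST s,a → push 714,22. Stack: [84, 714, 22]
BINARY_OP % → 714 % 22 = 10. Stack: [84, 10]
BINARY_OP & → 84 & 10 = 0. Stack: [0]
STORE_FAST p → p=0. Stack: []
LOAD_CONST → push 0. Stack: [0]
STORE_FAST i → i=0. Stack: []
LOAD_FAST i → push 0. Stack: [0]
LOAD_CONST → push 2. Stack: [0, 2]
COMPARE_OP bool(<) → 0 vs 2 = True. Stack: [True]
POP_JUMP_IF_FALSE → pop True; no jump. Stack: []
LOAD_FAST_LOAD_FAST s,a → push 714,22. Stack: [714, 22]
BINARY_OP * → 714 * 22 = 15708. Stack: [15708]
STORE_FAST s → s=15708. Stack: []
LOAD_FAST i → push 0. Stack: [0]
LOAD_CONST → push 1. Stack: [0, 1]
BINARY_OP + → 0 + 1 = 1. Stack: [1]
STORE_FAST i → i=1. Stack: []
LOAD_FAST i → push 1. Stack: [1]
LOAD_CONST → push 2. Stack: [1, 2]
COMPARE_OP bool(<) → 1 vs 2 = True. Stack: [True]
POP_JUMP_IF_FALSE → pop True; no jump. Stack: []
LOAD_FAST_LOAD_FAST s,a → push 15708,22. Stack: [15708, 22]
BINARY_OP * → 15708 * 22 = 345576. Stack: [345576]
STORE_FAST s → s=345576. Stack: []
LOAD_FAST i → push 1. Stack: [1]
LOAD_CONST → push 1. Stack: [1, 1]
BINARY_OP + → 1 + 1 = 2. Stack: [2]
STORE_FAST i → i=2. Stack: []
LOAD_FAST i → push 2. Stack: [2]
LOAD_CONST → push 2. Stack: [2, 2]
COMPARE_OP bool(<) → 2 vs 2 = False. Stack: [False]
POP_JUMP_IF_FALSE → pop False; jump. Stack: []
LOAD_FAST s → push 345576. Stack: [345576]
RETURN_VALUE → return 345576.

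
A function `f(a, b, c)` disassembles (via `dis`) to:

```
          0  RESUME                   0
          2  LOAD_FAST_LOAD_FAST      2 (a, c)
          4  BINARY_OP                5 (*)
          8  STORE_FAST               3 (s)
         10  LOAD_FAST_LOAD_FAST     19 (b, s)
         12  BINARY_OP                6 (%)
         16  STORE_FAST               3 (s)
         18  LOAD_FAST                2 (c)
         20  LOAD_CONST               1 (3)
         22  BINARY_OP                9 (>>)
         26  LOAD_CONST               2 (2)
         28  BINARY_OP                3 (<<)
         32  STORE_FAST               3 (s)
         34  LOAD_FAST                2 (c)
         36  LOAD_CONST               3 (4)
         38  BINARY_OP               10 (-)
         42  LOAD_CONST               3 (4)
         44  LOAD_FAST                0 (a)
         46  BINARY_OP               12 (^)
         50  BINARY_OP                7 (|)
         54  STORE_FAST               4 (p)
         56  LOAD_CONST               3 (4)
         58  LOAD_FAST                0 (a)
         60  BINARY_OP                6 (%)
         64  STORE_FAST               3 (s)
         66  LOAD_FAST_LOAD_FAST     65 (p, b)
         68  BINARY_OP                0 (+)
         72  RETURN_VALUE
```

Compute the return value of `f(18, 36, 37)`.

LOAD_FAST_LOAD_FAST a,c → push 18,37. Stack: [18, 37]
BINARY_OP * → 18 * 37 = 666. Stack: [666]
STORE_FAST s → s=666. Stack: []
LOAD_FAST_LOAD_FAST b,s → push 36,666. Stack: [36, 666]
BINARY_OP % → 36 % 666 = 36. Stack: [36]
STORE_FAST s → s=36. Stack: []
LOAD_FAST c → push 37. Stack: [37]
LOAD_CONST → push 3. Stack: [37, 3]
BINARY_OP >> → 37 >> 3 = 4. Stack: [4]
LOAD_CONST → push 2. Stack: [4, 2]
BINARY_OP << → 4 << 2 = 16. Stack: [16]
STORE_FAST s → s=16. Stack: []
LOAD_FAST c → push 37. Stack: [37]
LOAD_CONST → push 4. Stack: [37, 4]
BINARY_OP - → 37 - 4 = 33. Stack: [33]
LOAD_CONST → push 4. Stack: [33, 4]
LOAD_FAST a → push 18. Stack: [33, 4, 18]
BINARY_OP ^ → 4 ^ 18 = 22. Stack: [33, 22]
BINARY_OP | → 33 | 22 = 55. Stack: [55]
STORE_FAST p → p=55. Stack: []
LOAD_CONST → push 4. Stack: [4]
LOAD_FAST a → push 18. Stack: [4, 18]
BINARY_OP % → 4 % 18 = 4. Stack: [4]
STORE_FAST s → s=4. Stack: []
LOAD_FAST_LOAD_FAST p,b → push 55,36. Stack: [55, 36]
BINARY_OP + → 55 + 36 = 91. Stack: [91]
RETURN_VALUE → return 91.

91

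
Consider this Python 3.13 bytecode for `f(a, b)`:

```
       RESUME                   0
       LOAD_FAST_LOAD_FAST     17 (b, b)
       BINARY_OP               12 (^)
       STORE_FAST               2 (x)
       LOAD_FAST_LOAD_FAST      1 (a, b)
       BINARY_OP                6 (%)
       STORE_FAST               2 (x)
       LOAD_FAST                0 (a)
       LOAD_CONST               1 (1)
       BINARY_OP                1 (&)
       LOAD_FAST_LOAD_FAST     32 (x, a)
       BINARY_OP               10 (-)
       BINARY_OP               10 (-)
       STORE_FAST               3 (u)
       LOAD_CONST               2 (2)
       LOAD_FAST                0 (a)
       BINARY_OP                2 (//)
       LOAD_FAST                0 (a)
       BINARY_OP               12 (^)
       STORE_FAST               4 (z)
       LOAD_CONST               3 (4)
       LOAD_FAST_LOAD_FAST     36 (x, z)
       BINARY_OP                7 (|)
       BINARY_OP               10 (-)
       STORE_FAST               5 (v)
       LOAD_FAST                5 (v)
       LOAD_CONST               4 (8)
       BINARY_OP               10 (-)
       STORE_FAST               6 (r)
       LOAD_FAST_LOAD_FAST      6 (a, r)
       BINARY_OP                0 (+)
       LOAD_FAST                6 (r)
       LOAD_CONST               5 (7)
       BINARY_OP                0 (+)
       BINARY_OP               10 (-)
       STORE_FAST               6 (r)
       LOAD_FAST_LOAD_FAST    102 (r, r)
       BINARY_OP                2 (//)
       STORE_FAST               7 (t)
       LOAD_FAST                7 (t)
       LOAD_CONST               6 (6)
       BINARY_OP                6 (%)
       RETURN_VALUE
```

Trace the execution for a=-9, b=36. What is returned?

1

LOAD_FAST_LOAD_FAST b,b → push 36,36. Stack: [36, 36]
BINARY_OP ^ → 36 ^ 36 = 0. Stack: [0]
STORE_FAST x → x=0. Stack: []
LOAD_FAST_LOAD_FAST a,b → push -9,36. Stack: [-9, 36]
BINARY_OP % → -9 % 36 = 27. Stack: [27]
STORE_FAST x → x=27. Stack: []
LOAD_FAST a → push -9. Stack: [-9]
LOAD_CONST → push 1. Stack: [-9, 1]
BINARY_OP & → -9 & 1 = 1. Stack: [1]
LOAD_FAST_LOAD_FAST x,a → push 27,-9. Stack: [1, 27, -9]
BINARY_OP - → 27 - -9 = 36. Stack: [1, 36]
BINARY_OP - → 1 - 36 = -35. Stack: [-35]
STORE_FAST u → u=-35. Stack: []
LOAD_CONST → push 2. Stack: [2]
LOAD_FAST a → push -9. Stack: [2, -9]
BINARY_OP // → 2 // -9 = -1. Stack: [-1]
LOAD_FAST a → push -9. Stack: [-1, -9]
BINARY_OP ^ → -1 ^ -9 = 8. Stack: [8]
STORE_FAST z → z=8. Stack: []
LOAD_CONST → push 4. Stack: [4]
LOAD_FAST_LOAD_FAST x,z → push 27,8. Stack: [4, 27, 8]
BINARY_OP | → 27 | 8 = 27. Stack: [4, 27]
BINARY_OP - → 4 - 27 = -23. Stack: [-23]
STORE_FAST v → v=-23. Stack: []
LOAD_FAST v → push -23. Stack: [-23]
LOAD_CONST → push 8. Stack: [-23, 8]
BINARY_OP - → -23 - 8 = -31. Stack: [-31]
STORE_FAST r → r=-31. Stack: []
LOAD_FAST_LOAD_FAST a,r → push -9,-31. Stack: [-9, -31]
BINARY_OP + → -9 + -31 = -40. Stack: [-40]
LOAD_FAST r → push -31. Stack: [-40, -31]
LOAD_CONST → push 7. Stack: [-40, -31, 7]
BINARY_OP + → -31 + 7 = -24. Stack: [-40, -24]
BINARY_OP - → -40 - -24 = -16. Stack: [-16]
STORE_FAST r → r=-16. Stack: []
LOAD_FAST_LOAD_FAST r,r → push -16,-16. Stack: [-16, -16]
BINARY_OP // → -16 // -16 = 1. Stack: [1]
STORE_FAST t → t=1. Stack: []
LOAD_FAST t → push 1. Stack: [1]
LOAD_CONST → push 6. Stack: [1, 6]
BINARY_OP % → 1 % 6 = 1. Stack: [1]
RETURN_VALUE → return 1.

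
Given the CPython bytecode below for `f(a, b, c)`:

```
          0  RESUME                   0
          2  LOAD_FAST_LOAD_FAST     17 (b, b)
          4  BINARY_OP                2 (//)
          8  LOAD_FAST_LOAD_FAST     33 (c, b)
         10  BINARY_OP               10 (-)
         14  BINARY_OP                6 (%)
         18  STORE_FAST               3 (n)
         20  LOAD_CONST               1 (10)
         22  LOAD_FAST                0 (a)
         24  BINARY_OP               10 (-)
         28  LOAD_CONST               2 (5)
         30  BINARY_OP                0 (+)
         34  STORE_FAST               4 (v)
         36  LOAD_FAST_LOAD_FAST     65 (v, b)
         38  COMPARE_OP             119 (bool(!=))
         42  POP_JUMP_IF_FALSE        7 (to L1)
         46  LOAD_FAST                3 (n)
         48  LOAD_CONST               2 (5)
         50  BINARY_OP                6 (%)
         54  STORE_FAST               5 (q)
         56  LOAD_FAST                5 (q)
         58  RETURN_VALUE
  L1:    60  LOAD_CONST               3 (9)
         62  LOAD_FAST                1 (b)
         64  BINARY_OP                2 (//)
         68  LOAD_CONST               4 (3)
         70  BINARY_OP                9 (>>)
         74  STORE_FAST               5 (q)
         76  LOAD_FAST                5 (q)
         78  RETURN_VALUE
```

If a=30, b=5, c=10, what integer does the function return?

LOAD_FAST_LOAD_FAST b,b → push 5,5. Stack: [5, 5]
BINARY_OP // → 5 // 5 = 1. Stack: [1]
LOAD_FAST_LOAD_FAST c,b → push 10,5. Stack: [1, 10, 5]
BINARY_OP - → 10 - 5 = 5. Stack: [1, 5]
BINARY_OP % → 1 % 5 = 1. Stack: [1]
STORE_FAST n → n=1. Stack: []
LOAD_CONST → push 10. Stack: [10]
LOAD_FAST a → push 30. Stack: [10, 30]
BINARY_OP - → 10 - 30 = -20. Stack: [-20]
LOAD_CONST → push 5. Stack: [-20, 5]
BINARY_OP + → -20 + 5 = -15. Stack: [-15]
STORE_FAST v → v=-15. Stack: []
LOAD_FAST_LOAD_FAST v,b → push -15,5. Stack: [-15, 5]
COMPARE_OP bool(!=) → -15 vs 5 = True. Stack: [True]
POP_JUMP_IF_FALSE → pop True; no jump. Stack: []
LOAD_FAST n → push 1. Stack: [1]
LOAD_CONST → push 5. Stack: [1, 5]
BINARY_OP % → 1 % 5 = 1. Stack: [1]
STORE_FAST q → q=1. Stack: []
LOAD_FAST q → push 1. Stack: [1]
RETURN_VALUE → return 1.

1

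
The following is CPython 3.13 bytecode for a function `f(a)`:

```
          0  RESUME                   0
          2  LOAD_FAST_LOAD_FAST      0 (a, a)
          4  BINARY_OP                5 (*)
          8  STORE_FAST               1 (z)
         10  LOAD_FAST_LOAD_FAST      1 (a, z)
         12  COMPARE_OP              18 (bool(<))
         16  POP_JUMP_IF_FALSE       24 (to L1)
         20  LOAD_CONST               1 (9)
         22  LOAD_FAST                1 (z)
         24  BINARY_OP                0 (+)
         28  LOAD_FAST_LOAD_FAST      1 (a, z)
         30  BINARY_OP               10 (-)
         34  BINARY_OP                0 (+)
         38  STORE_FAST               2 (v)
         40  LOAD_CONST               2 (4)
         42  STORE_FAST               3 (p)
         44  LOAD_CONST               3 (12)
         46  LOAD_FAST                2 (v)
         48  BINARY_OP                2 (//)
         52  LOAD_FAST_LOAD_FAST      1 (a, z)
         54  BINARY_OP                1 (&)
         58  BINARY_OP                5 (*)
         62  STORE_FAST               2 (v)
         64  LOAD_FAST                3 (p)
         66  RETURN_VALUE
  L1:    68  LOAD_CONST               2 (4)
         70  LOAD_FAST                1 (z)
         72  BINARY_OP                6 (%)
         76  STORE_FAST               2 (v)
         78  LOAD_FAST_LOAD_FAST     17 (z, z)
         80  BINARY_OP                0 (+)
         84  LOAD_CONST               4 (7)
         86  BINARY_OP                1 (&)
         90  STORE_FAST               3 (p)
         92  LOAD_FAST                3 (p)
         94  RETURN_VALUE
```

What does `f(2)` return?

LOAD_FAST_LOAD_FAST a,a → push 2,2. Stack: [2, 2]
BINARY_OP * → 2 * 2 = 4. Stack: [4]
STORE_FAST z → z=4. Stack: []
LOAD_FAST_LOAD_FAST a,z → push 2,4. Stack: [2, 4]
COMPARE_OP bool(<) → 2 vs 4 = True. Stack: [True]
POP_JUMP_IF_FALSE → pop True; no jump. Stack: []
LOAD_CONST → push 9. Stack: [9]
LOAD_FAST z → push 4. Stack: [9, 4]
BINARY_OP + → 9 + 4 = 13. Stack: [13]
LOAD_FAST_LOAD_FAST a,z → push 2,4. Stack: [13, 2, 4]
BINARY_OP - → 2 - 4 = -2. Stack: [13, -2]
BINARY_OP + → 13 + -2 = 11. Stack: [11]
STORE_FAST v → v=11. Stack: []
LOAD_CONST → push 4. Stack: [4]
STORE_FAST p → p=4. Stack: []
LOAD_CONST → push 12. Stack: [12]
LOAD_FAST v → push 11. Stack: [12, 11]
BINARY_OP // → 12 // 11 = 1. Stack: [1]
LOAD_FAST_LOAD_FAST a,z → push 2,4. Stack: [1, 2, 4]
BINARY_OP & → 2 & 4 = 0. Stack: [1, 0]
BINARY_OP * → 1 * 0 = 0. Stack: [0]
STORE_FAST v → v=0. Stack: []
LOAD_FAST p → push 4. Stack: [4]
RETURN_VALUE → return 4.

4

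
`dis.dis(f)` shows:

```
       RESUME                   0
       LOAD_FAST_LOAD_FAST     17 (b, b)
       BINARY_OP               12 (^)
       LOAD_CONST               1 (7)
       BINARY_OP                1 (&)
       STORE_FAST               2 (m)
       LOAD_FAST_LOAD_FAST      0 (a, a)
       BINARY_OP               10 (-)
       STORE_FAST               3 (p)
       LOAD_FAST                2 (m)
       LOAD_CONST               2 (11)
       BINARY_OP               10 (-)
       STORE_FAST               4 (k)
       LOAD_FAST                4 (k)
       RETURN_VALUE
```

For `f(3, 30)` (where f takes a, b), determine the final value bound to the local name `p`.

LOAD_FAST_LOAD_FAST b,b → push 30,30. Stack: [30, 30]
BINARY_OP ^ → 30 ^ 30 = 0. Stack: [0]
LOAD_CONST → push 7. Stack: [0, 7]
BINARY_OP & → 0 & 7 = 0. Stack: [0]
STORE_FAST m → m=0. Stack: []
LOAD_FAST_LOAD_FAST a,a → push 3,3. Stack: [3, 3]
BINARY_OP - → 3 - 3 = 0. Stack: [0]
STORE_FAST p → p=0. Stack: []
LOAD_FAST m → push 0. Stack: [0]
LOAD_CONST → push 11. Stack: [0, 11]
BINARY_OP - → 0 - 11 = -11. Stack: [-11]
STORE_FAST k → k=-11. Stack: []
LOAD_FAST k → push -11. Stack: [-11]
RETURN_VALUE → return -11.

0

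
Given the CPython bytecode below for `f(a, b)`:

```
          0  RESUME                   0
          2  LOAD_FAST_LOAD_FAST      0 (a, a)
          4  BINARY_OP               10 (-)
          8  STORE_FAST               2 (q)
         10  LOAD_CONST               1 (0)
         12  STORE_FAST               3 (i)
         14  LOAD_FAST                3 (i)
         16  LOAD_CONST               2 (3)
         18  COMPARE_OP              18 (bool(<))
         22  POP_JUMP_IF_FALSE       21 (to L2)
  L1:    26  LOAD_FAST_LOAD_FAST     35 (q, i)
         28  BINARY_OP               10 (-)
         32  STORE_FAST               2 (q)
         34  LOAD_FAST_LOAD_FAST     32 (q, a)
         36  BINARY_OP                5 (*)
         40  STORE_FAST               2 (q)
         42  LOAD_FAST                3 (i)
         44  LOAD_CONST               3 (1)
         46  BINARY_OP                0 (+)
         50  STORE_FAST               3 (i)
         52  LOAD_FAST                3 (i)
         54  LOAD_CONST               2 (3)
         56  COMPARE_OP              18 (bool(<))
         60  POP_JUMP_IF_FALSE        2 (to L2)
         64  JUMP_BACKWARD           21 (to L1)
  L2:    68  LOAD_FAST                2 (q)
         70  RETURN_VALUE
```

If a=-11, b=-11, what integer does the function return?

-99

LOAD_FAST_LOAD_FAST a,a → push -11,-11. Stack: [-11, -11]
BINARY_OP - → -11 - -11 = 0. Stack: [0]
STORE_FAST q → q=0. Stack: []
LOAD_CONST → push 0. Stack: [0]
STORE_FAST i → i=0. Stack: []
LOAD_FAST i → push 0. Stack: [0]
LOAD_CONST → push 3. Stack: [0, 3]
COMPARE_OP bool(<) → 0 vs 3 = True. Stack: [True]
POP_JUMP_IF_FALSE → pop True; no jump. Stack: []
LOAD_FAST_LOAD_FAST q,i → push 0,0. Stack: [0, 0]
BINARY_OP - → 0 - 0 = 0. Stack: [0]
STORE_FAST q → q=0. Stack: []
LOAD_FAST_LOAD_FAST q,a → push 0,-11. Stack: [0, -11]
BINARY_OP * → 0 * -11 = 0. Stack: [0]
STORE_FAST q → q=0. Stack: []
LOAD_FAST i → push 0. Stack: [0]
LOAD_CONST → push 1. Stack: [0, 1]
BINARY_OP + → 0 + 1 = 1. Stack: [1]
STORE_FAST i → i=1. Stack: []
LOAD_FAST i → push 1. Stack: [1]
LOAD_CONST → push 3. Stack: [1, 3]
COMPARE_OP bool(<) → 1 vs 3 = True. Stack: [True]
POP_JUMP_IF_FALSE → pop True; no jump. Stack: []
LOAD_FAST_LOAD_FAST q,i → push 0,1. Stack: [0, 1]
BINARY_OP - → 0 - 1 = -1. Stack: [-1]
STORE_FAST q → q=-1. Stack: []
LOAD_FAST_LOAD_FAST q,a → push -1,-11. Stack: [-1, -11]
BINARY_OP * → -1 * -11 = 11. Stack: [11]
STORE_FAST q → q=11. Stack: []
LOAD_FAST i → push 1. Stack: [1]
LOAD_CONST → push 1. Stack: [1, 1]
BINARY_OP + → 1 + 1 = 2. Stack: [2]
STORE_FAST i → i=2. Stack: []
LOAD_FAST i → push 2. Stack: [2]
LOAD_CONST → push 3. Stack: [2, 3]
COMPARE_OP bool(<) → 2 vs 3 = True. Stack: [True]
POP_JUMP_IF_FALSE → pop True; no jump. Stack: []
LOAD_FAST_LOAD_FAST q,i → push 11,2. Stack: [11, 2]
BINARY_OP - → 11 - 2 = 9. Stack: [9]
STORE_FAST q → q=9. Stack: []
LOAD_FAST_LOAD_FAST q,a → push 9,-11. Stack: [9, -11]
BINARY_OP * → 9 * -11 = -99. Stack: [-99]
STORE_FAST q → q=-99. Stack: []
LOAD_FAST i → push 2. Stack: [2]
LOAD_CONST → push 1. Stack: [2, 1]
BINARY_OP + → 2 + 1 = 3. Stack: [3]
STORE_FAST i → i=3. Stack: []
LOAD_FAST i → push 3. Stack: [3]
LOAD_CONST → push 3. Stack: [3, 3]
COMPARE_OP bool(<) → 3 vs 3 = False. Stack: [False]
POP_JUMP_IF_FALSE → pop False; jump. Stack: []
LOAD_FAST q → push -99. Stack: [-99]
RETURN_VALUE → return -99.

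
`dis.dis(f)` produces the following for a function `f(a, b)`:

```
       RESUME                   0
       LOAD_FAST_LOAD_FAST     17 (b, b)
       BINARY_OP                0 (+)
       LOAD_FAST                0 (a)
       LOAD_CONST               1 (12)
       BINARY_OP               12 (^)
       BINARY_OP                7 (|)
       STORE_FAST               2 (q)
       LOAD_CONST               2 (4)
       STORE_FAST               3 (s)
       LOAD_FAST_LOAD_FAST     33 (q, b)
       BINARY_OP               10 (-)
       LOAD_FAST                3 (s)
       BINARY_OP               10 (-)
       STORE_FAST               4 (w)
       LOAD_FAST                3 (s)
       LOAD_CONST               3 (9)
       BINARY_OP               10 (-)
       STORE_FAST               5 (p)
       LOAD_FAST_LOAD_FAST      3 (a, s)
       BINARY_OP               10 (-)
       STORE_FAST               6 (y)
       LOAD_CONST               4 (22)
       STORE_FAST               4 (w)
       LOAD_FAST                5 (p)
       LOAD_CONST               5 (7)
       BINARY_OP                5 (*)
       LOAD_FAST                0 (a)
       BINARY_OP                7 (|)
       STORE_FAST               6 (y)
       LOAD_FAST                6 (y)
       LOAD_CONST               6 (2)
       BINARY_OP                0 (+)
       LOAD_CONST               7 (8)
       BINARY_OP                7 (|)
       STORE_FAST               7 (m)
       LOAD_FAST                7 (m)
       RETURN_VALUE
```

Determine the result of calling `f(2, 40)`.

-23

LOAD_FAST_LOAD_FAST b,b → push 40,40. Stack: [40, 40]
BINARY_OP + → 40 + 40 = 80. Stack: [80]
LOAD_FAST a → push 2. Stack: [80, 2]
LOAD_CONST → push 12. Stack: [80, 2, 12]
BINARY_OP ^ → 2 ^ 12 = 14. Stack: [80, 14]
BINARY_OP | → 80 | 14 = 94. Stack: [94]
STORE_FAST q → q=94. Stack: []
LOAD_CONST → push 4. Stack: [4]
STORE_FAST s → s=4. Stack: []
LOAD_FAST_LOAD_FAST q,b → push 94,40. Stack: [94, 40]
BINARY_OP - → 94 - 40 = 54. Stack: [54]
LOAD_FAST s → push 4. Stack: [54, 4]
BINARY_OP - → 54 - 4 = 50. Stack: [50]
STORE_FAST w → w=50. Stack: []
LOAD_FAST s → push 4. Stack: [4]
LOAD_CONST → push 9. Stack: [4, 9]
BINARY_OP - → 4 - 9 = -5. Stack: [-5]
STORE_FAST p → p=-5. Stack: []
LOAD_FAST_LOAD_FAST a,s → push 2,4. Stack: [2, 4]
BINARY_OP - → 2 - 4 = -2. Stack: [-2]
STORE_FAST y → y=-2. Stack: []
LOAD_CONST → push 22. Stack: [22]
STORE_FAST w → w=22. Stack: []
LOAD_FAST p → push -5. Stack: [-5]
LOAD_CONST → push 7. Stack: [-5, 7]
BINARY_OP * → -5 * 7 = -35. Stack: [-35]
LOAD_FAST a → push 2. Stack: [-35, 2]
BINARY_OP | → -35 | 2 = -33. Stack: [-33]
STORE_FAST y → y=-33. Stack: []
LOAD_FAST y → push -33. Stack: [-33]
LOAD_CONST → push 2. Stack: [-33, 2]
BINARY_OP + → -33 + 2 = -31. Stack: [-31]
LOAD_CONST → push 8. Stack: [-31, 8]
BINARY_OP | → -31 | 8 = -23. Stack: [-23]
STORE_FAST m → m=-23. Stack: []
LOAD_FAST m → push -23. Stack: [-23]
RETURN_VALUE → return -23.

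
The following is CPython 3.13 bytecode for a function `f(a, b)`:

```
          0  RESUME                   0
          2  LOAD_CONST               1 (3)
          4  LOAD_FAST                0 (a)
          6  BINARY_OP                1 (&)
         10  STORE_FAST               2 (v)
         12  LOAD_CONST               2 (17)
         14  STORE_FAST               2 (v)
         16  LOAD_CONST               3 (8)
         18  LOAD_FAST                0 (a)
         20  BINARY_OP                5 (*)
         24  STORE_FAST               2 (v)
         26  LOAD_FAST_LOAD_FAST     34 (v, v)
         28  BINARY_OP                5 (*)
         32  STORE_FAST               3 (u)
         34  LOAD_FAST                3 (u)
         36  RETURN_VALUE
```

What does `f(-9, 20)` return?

LOAD_CONST → push 3. Stack: [3]
LOAD_FAST a → push -9. Stack: [3, -9]
BINARY_OP & → 3 & -9 = 3. Stack: [3]
STORE_FAST v → v=3. Stack: []
LOAD_CONST → push 17. Stack: [17]
STORE_FAST v → v=17. Stack: []
LOAD_CONST → push 8. Stack: [8]
LOAD_FAST a → push -9. Stack: [8, -9]
BINARY_OP * → 8 * -9 = -72. Stack: [-72]
STORE_FAST v → v=-72. Stack: []
LOAD_FAST_LOAD_FAST v,v → push -72,-72. Stack: [-72, -72]
BINARY_OP * → -72 * -72 = 5184. Stack: [5184]
STORE_FAST u → u=5184. Stack: []
LOAD_FAST u → push 5184. Stack: [5184]
RETURN_VALUE → return 5184.

5184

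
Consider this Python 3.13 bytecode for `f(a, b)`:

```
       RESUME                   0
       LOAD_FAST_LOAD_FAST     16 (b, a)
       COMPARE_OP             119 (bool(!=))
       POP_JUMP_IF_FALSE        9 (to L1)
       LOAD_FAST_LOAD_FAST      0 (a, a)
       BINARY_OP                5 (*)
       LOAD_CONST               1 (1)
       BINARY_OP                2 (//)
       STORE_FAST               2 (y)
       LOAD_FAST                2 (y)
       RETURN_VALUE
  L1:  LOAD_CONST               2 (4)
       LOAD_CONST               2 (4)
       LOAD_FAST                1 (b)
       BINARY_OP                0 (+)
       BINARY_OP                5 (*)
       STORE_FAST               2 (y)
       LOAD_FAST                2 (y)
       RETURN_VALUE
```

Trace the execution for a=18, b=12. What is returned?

324

LOAD_FAST_LOAD_FAST b,a → push 12,18. Stack: [12, 18]
COMPARE_OP bool(!=) → 12 vs 18 = True. Stack: [True]
POP_JUMP_IF_FALSE → pop True; no jump. Stack: []
LOAD_FAST_LOAD_FAST a,a → push 18,18. Stack: [18, 18]
BINARY_OP * → 18 * 18 = 324. Stack: [324]
LOAD_CONST → push 1. Stack: [324, 1]
BINARY_OP // → 324 // 1 = 324. Stack: [324]
STORE_FAST y → y=324. Stack: []
LOAD_FAST y → push 324. Stack: [324]
RETURN_VALUE → return 324.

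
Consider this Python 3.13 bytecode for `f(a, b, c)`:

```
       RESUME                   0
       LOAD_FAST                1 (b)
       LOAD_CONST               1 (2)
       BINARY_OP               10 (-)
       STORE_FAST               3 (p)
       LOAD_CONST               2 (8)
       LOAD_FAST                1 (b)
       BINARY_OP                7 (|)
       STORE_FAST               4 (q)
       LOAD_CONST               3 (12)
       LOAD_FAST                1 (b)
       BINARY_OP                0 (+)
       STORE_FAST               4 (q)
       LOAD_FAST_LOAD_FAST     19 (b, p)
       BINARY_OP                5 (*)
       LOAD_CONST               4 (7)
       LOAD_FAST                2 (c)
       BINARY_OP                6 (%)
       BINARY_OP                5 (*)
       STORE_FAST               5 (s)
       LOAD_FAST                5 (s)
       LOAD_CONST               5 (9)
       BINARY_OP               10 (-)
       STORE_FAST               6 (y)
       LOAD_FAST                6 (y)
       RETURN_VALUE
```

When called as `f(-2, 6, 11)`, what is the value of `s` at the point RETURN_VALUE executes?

168

LOAD_FAST b → push 6. Stack: [6]
LOAD_CONST → push 2. Stack: [6, 2]
BINARY_OP - → 6 - 2 = 4. Stack: [4]
STORE_FAST p → p=4. Stack: []
LOAD_CONST → push 8. Stack: [8]
LOAD_FAST b → push 6. Stack: [8, 6]
BINARY_OP | → 8 | 6 = 14. Stack: [14]
STORE_FAST q → q=14. Stack: []
LOAD_CONST → push 12. Stack: [12]
LOAD_FAST b → push 6. Stack: [12, 6]
BINARY_OP + → 12 + 6 = 18. Stack: [18]
STORE_FAST q → q=18. Stack: []
LOAD_FAST_LOAD_FAST b,p → push 6,4. Stack: [6, 4]
BINARY_OP * → 6 * 4 = 24. Stack: [24]
LOAD_CONST → push 7. Stack: [24, 7]
LOAD_FAST c → push 11. Stack: [24, 7, 11]
BINARY_OP % → 7 % 11 = 7. Stack: [24, 7]
BINARY_OP * → 24 * 7 = 168. Stack: [168]
STORE_FAST s → s=168. Stack: []
LOAD_FAST s → push 168. Stack: [168]
LOAD_CONST → push 9. Stack: [168, 9]
BINARY_OP - → 168 - 9 = 159. Stack: [159]
STORE_FAST y → y=159. Stack: []
LOAD_FAST y → push 159. Stack: [159]
RETURN_VALUE → return 159.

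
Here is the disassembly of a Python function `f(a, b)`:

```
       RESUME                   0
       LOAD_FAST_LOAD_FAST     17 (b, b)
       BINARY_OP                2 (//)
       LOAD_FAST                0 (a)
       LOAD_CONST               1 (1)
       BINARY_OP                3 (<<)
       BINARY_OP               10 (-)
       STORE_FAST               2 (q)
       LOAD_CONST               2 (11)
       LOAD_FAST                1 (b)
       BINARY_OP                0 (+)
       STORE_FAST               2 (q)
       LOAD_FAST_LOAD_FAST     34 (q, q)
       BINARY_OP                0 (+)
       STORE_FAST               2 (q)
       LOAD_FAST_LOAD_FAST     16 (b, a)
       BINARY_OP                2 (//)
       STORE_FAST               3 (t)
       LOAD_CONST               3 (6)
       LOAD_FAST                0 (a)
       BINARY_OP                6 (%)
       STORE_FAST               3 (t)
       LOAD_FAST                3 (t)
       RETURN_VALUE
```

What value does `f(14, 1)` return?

6

LOAD_FAST_LOAD_FAST b,b → push 1,1. Stack: [1, 1]
BINARY_OP // → 1 // 1 = 1. Stack: [1]
LOAD_FAST a → push 14. Stack: [1, 14]
LOAD_CONST → push 1. Stack: [1, 14, 1]
BINARY_OP << → 14 << 1 = 28. Stack: [1, 28]
BINARY_OP - → 1 - 28 = -27. Stack: [-27]
STORE_FAST q → q=-27. Stack: []
LOAD_CONST → push 11. Stack: [11]
LOAD_FAST b → push 1. Stack: [11, 1]
BINARY_OP + → 11 + 1 = 12. Stack: [12]
STORE_FAST q → q=12. Stack: []
LOAD_FAST_LOAD_FAST q,q → push 12,12. Stack: [12, 12]
BINARY_OP + → 12 + 12 = 24. Stack: [24]
STORE_FAST q → q=24. Stack: []
LOAD_FAST_LOAD_FAST b,a → push 1,14. Stack: [1, 14]
BINARY_OP // → 1 // 14 = 0. Stack: [0]
STORE_FAST t → t=0. Stack: []
LOAD_CONST → push 6. Stack: [6]
LOAD_FAST a → push 14. Stack: [6, 14]
BINARY_OP % → 6 % 14 = 6. Stack: [6]
STORE_FAST t → t=6. Stack: []
LOAD_FAST t → push 6. Stack: [6]
RETURN_VALUE → return 6.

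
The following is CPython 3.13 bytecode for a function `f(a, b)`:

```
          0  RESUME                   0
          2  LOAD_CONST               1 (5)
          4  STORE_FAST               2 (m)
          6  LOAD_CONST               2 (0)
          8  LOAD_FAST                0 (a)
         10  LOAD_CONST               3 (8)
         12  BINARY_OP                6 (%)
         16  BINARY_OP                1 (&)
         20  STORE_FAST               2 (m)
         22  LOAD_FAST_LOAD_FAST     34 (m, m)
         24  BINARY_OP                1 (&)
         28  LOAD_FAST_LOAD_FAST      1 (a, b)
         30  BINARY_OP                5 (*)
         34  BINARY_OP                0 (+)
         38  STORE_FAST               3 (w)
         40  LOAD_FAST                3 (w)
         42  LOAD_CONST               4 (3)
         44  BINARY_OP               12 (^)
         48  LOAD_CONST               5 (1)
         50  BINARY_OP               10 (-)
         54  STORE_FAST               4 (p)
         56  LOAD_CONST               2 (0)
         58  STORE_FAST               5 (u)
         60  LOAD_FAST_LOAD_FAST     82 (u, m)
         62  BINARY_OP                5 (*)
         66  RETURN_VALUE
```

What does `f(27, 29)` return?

0

LOAD_CONST → push 5. Stack: [5]
STORE_FAST m → m=5. Stack: []
LOAD_CONST → push 0. Stack: [0]
LOAD_FAST a → push 27. Stack: [0, 27]
LOAD_CONST → push 8. Stack: [0, 27, 8]
BINARY_OP % → 27 % 8 = 3. Stack: [0, 3]
BINARY_OP & → 0 & 3 = 0. Stack: [0]
STORE_FAST m → m=0. Stack: []
LOAD_FAST_LOAD_FAST m,m → push 0,0. Stack: [0, 0]
BINARY_OP & → 0 & 0 = 0. Stack: [0]
LOAD_FAST_LOAD_FAST a,b → push 27,29. Stack: [0, 27, 29]
BINARY_OP * → 27 * 29 = 783. Stack: [0, 783]
BINARY_OP + → 0 + 783 = 783. Stack: [783]
STORE_FAST w → w=783. Stack: []
LOAD_FAST w → push 783. Stack: [783]
LOAD_CONST → push 3. Stack: [783, 3]
BINARY_OP ^ → 783 ^ 3 = 780. Stack: [780]
LOAD_CONST → push 1. Stack: [780, 1]
BINARY_OP - → 780 - 1 = 779. Stack: [779]
STORE_FAST p → p=779. Stack: []
LOAD_CONST → push 0. Stack: [0]
STORE_FAST u → u=0. Stack: []
LOAD_FAST_LOAD_FAST u,m → push 0,0. Stack: [0, 0]
BINARY_OP * → 0 * 0 = 0. Stack: [0]
RETURN_VALUE → return 0.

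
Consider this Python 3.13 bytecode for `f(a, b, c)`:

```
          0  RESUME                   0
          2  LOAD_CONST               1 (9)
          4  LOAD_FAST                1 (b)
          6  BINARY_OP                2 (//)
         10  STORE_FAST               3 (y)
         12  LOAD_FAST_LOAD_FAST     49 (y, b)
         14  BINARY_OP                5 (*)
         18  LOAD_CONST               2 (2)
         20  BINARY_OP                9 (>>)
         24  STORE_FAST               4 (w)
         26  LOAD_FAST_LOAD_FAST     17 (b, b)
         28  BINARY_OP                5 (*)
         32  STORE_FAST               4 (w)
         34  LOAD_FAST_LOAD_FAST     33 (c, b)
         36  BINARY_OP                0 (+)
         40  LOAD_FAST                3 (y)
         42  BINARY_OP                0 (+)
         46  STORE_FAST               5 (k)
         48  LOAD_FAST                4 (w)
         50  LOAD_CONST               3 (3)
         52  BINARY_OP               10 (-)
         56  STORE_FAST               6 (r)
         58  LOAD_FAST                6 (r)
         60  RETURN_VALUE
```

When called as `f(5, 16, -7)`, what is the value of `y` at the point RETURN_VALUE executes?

LOAD_CONST → push 9. Stack: [9]
LOAD_FAST b → push 16. Stack: [9, 16]
BINARY_OP // → 9 // 16 = 0. Stack: [0]
STORE_FAST y → y=0. Stack: []
LOAD_FAST_LOAD_FAST y,b → push 0,16. Stack: [0, 16]
BINARY_OP * → 0 * 16 = 0. Stack: [0]
LOAD_CONST → push 2. Stack: [0, 2]
BINARY_OP >> → 0 >> 2 = 0. Stack: [0]
STORE_FAST w → w=0. Stack: []
LOAD_FAST_LOAD_FAST b,b → push 16,16. Stack: [16, 16]
BINARY_OP * → 16 * 16 = 256. Stack: [256]
STORE_FAST w → w=256. Stack: []
LOAD_FAST_LOAD_FAST c,b → push -7,16. Stack: [-7, 16]
BINARY_OP + → -7 + 16 = 9. Stack: [9]
LOAD_FAST y → push 0. Stack: [9, 0]
BINARY_OP + → 9 + 0 = 9. Stack: [9]
STORE_FAST k → k=9. Stack: []
LOAD_FAST w → push 256. Stack: [256]
LOAD_CONST → push 3. Stack: [256, 3]
BINARY_OP - → 256 - 3 = 253. Stack: [253]
STORE_FAST r → r=253. Stack: []
LOAD_FAST r → push 253. Stack: [253]
RETURN_VALUE → return 253.

0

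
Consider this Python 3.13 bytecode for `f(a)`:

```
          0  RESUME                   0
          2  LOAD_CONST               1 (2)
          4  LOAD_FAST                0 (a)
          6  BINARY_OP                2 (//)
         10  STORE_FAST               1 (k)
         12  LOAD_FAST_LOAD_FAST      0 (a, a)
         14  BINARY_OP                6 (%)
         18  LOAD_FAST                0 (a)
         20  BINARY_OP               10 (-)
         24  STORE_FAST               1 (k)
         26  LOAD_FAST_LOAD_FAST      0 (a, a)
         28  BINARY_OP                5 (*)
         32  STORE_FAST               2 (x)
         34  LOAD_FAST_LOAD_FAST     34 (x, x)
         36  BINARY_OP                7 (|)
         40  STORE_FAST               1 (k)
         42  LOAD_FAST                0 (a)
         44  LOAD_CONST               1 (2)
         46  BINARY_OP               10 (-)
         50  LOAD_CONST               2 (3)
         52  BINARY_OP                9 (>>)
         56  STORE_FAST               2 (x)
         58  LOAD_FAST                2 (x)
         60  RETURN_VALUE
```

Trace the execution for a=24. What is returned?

2

LOAD_CONST → push 2. Stack: [2]
LOAD_FAST a → push 24. Stack: [2, 24]
BINARY_OP // → 2 // 24 = 0. Stack: [0]
STORE_FAST k → k=0. Stack: []
LOAD_FAST_LOAD_FAST a,a → push 24,24. Stack: [24, 24]
BINARY_OP % → 24 % 24 = 0. Stack: [0]
LOAD_FAST a → push 24. Stack: [0, 24]
BINARY_OP - → 0 - 24 = -24. Stack: [-24]
STORE_FAST k → k=-24. Stack: []
LOAD_FAST_LOAD_FAST a,a → push 24,24. Stack: [24, 24]
BINARY_OP * → 24 * 24 = 576. Stack: [576]
STORE_FAST x → x=576. Stack: []
LOAD_FAST_LOAD_FAST x,x → push 576,576. Stack: [576, 576]
BINARY_OP | → 576 | 576 = 576. Stack: [576]
STORE_FAST k → k=576. Stack: []
LOAD_FAST a → push 24. Stack: [24]
LOAD_CONST → push 2. Stack: [24, 2]
BINARY_OP - → 24 - 2 = 22. Stack: [22]
LOAD_CONST → push 3. Stack: [22, 3]
BINARY_OP >> → 22 >> 3 = 2. Stack: [2]
STORE_FAST x → x=2. Stack: []
LOAD_FAST x → push 2. Stack: [2]
RETURN_VALUE → return 2.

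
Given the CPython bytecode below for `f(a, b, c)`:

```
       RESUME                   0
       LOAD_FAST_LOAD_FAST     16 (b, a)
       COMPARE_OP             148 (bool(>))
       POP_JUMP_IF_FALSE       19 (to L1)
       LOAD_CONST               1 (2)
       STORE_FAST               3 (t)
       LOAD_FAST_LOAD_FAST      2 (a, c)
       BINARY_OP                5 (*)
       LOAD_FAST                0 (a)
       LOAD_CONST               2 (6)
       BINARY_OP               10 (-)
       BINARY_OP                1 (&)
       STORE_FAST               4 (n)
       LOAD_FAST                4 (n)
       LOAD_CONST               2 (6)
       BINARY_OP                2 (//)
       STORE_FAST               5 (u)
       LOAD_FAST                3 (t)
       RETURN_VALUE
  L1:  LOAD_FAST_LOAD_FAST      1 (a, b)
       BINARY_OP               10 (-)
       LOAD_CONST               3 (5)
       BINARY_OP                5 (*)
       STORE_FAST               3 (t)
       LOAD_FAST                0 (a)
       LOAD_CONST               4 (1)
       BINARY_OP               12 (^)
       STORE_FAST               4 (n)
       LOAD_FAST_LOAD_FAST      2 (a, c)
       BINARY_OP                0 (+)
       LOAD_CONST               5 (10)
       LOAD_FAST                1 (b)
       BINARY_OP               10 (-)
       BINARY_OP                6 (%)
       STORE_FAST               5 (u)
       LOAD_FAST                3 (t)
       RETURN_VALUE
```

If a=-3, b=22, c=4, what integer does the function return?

LOAD_FAST_LOAD_FAST b,a → push 22,-3. Stack: [22, -3]
COMPARE_OP bool(>) → 22 vs -3 = True. Stack: [True]
POP_JUMP_IF_FALSE → pop True; no jump. Stack: []
LOAD_CONST → push 2. Stack: [2]
STORE_FAST t → t=2. Stack: []
LOAD_FAST_LOAD_FAST a,c → push -3,4. Stack: [-3, 4]
BINARY_OP * → -3 * 4 = -12. Stack: [-12]
LOAD_FAST a → push -3. Stack: [-12, -3]
LOAD_CONST → push 6. Stack: [-12, -3, 6]
BINARY_OP - → -3 - 6 = -9. Stack: [-12, -9]
BINARY_OP & → -12 & -9 = -12. Stack: [-12]
STORE_FAST n → n=-12. Stack: []
LOAD_FAST n → push -12. Stack: [-12]
LOAD_CONST → push 6. Stack: [-12, 6]
BINARY_OP // → -12 // 6 = -2. Stack: [-2]
STORE_FAST u → u=-2. Stack: []
LOAD_FAST t → push 2. Stack: [2]
RETURN_VALUE → return 2.

2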